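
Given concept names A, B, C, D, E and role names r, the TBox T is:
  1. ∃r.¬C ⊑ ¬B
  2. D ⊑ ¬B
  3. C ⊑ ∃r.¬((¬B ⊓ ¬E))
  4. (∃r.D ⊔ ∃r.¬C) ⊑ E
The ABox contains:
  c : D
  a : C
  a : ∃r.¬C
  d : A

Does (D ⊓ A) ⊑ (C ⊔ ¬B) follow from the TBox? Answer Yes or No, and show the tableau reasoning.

1. (D ⊓ A) ⊑ (C ⊔ ¬B)  ⇔  ((D ⊓ A) ⊓ (¬C ⊓ B)) unsat w.r.t. T
   all branches close; clash {B, ¬B} at x₀
2. Hence (D ⊓ A) ⊑ (C ⊔ ¬B): entailed.

Yes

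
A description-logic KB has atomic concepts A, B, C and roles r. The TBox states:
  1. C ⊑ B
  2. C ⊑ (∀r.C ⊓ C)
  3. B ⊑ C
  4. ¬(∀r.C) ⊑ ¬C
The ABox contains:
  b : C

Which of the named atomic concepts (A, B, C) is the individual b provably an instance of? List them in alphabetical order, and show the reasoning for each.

{B, C}

1. b : A?  L(b) = {C} ∪ {¬A}
   apply at b: C⊑B; C⊑(∀r.C ⊓ C)
   open: L(b) ⊇ {B, C, ¬A, ∀r.C} — b ∉ A possible
2. b : B?  L(b) = {C} ∪ {¬B}
   clash {B, ¬B} at b — b ∈ B
3. b : C?  L(b) = {C} ∪ {¬C}
   clash {C, ¬C} at b — b ∈ C
4. Entailed for b: {B, C}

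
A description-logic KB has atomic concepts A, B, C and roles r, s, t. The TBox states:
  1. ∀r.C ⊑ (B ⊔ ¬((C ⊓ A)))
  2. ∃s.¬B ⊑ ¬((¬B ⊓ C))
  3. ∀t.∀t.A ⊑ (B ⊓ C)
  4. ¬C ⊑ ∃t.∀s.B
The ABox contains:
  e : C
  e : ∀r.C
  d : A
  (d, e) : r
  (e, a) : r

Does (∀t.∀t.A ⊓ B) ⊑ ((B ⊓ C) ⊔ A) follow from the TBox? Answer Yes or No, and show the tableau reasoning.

1. (∀t.∀t.A ⊓ B) ⊑ ((B ⊓ C) ⊔ A)  ⇔  ((∀t.∀t.A ⊓ B) ⊓ ((¬B ⊔ ¬C) ⊓ ¬A)) unsat w.r.t. T
   all branches close; clash {C, ¬C} at x₀
2. Hence (∀t.∀t.A ⊓ B) ⊑ ((B ⊓ C) ⊔ A): entailed.

Yes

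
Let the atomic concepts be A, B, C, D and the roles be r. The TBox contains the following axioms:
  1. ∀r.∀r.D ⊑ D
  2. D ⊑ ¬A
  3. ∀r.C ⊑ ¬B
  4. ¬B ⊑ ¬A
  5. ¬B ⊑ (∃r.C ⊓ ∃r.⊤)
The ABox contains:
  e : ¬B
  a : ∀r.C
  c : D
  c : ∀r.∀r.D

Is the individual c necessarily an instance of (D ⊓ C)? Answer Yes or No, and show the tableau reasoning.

No

1. c : (D ⊓ C)?  L(c) = {D, ∀r.∀r.D} ∪ {(¬D ⊔ ¬C)}
   apply at c: D⊑¬A
   open: L(c) ⊇ {B, D, ¬A, ¬C, ∀r.∀r.D, …} (+ ∃-successors) — c ∉ (D ⊓ C) possible
2. Hence c : (D ⊓ C): not entailed.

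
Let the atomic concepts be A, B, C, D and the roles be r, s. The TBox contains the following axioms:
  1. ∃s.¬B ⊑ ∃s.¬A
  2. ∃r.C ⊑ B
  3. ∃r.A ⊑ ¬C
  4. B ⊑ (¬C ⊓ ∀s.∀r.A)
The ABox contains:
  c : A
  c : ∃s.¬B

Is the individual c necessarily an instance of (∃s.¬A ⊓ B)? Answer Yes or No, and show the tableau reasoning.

No

1. c : (∃s.¬A ⊓ B)?  L(c) = {A, ∃s.¬B} ∪ {(∀s.A ⊔ ¬B)}
   apply at c: ∃s.¬B⊑∃s.¬A
   open: L(c) ⊇ {A, ¬B, ∀r.¬A, ∀r.¬C, ∃s.¬A, …} (+ ∃-successors) — c ∉ (∃s.¬A ⊓ B) possible
2. Hence c : (∃s.¬A ⊓ B): not entailed.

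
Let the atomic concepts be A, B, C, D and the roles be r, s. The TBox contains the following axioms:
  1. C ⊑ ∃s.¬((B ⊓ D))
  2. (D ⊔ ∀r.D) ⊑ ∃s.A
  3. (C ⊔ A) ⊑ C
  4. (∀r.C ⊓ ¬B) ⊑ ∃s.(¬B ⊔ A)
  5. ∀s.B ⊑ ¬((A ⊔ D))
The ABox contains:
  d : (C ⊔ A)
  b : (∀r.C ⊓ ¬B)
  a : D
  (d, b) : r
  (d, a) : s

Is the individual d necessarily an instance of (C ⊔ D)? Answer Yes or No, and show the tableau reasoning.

Yes

1. d : (C ⊔ D)?  L(d) = {(C ⊔ A)} ∪ {(¬C ⊓ ¬D)}
   clash {C, ¬C} at d — d ∈ (C ⊔ D)
2. Hence d : (C ⊔ D): entailed.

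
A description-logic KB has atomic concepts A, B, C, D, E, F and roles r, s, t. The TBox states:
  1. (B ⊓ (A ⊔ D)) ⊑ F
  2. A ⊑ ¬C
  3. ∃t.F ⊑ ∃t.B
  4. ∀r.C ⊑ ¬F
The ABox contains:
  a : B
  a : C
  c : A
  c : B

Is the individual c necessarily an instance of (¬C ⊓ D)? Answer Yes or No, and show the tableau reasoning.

1. c : (¬C ⊓ D)?  L(c) = {A, B} ∪ {(C ⊔ ¬D)}
   apply at c: A⊑¬C
   open: L(c) ⊇ {A, B, F, ¬C, ¬D, …} (+ ∃-successors) — c ∉ (¬C ⊓ D) possible
2. Hence c : (¬C ⊓ D): not entailed.

No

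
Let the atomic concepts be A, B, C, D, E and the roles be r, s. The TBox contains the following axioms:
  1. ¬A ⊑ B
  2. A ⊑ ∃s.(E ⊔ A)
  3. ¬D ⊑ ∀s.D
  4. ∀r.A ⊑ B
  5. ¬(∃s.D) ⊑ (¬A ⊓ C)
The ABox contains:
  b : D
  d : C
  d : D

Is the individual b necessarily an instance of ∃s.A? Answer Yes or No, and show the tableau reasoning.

No

1. b : ∃s.A?  L(b) = {D} ∪ {∀s.¬A}
   open: L(b) ⊇ {A, D, ∀s.¬A, ∃r.¬A, ∃s.(E ⊔ A), …} (+ ∃-successors) — b ∉ ∃s.A possible
2. Hence b : ∃s.A: not entailed.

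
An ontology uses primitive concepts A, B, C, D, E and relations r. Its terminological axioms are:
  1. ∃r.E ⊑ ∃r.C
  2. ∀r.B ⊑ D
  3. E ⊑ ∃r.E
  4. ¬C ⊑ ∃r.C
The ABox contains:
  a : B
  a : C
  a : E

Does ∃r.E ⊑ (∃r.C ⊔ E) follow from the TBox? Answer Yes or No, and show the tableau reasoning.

1. ∃r.E ⊑ (∃r.C ⊔ E)  ⇔  (∃r.E ⊓ (∀r.¬C ⊓ ¬E)) unsat w.r.t. T
   all branches close; clash {C, ¬C} at an ∃-successor
2. Hence ∃r.E ⊑ (∃r.C ⊔ E): entailed.

Yes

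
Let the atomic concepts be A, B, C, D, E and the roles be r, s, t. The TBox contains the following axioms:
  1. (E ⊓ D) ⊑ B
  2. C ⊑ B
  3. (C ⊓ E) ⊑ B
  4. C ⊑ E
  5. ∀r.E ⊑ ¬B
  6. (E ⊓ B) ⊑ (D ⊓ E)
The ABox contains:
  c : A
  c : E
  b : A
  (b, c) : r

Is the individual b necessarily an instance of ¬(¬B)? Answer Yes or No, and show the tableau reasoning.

1. b : ¬(¬B)?  L(b) = {A} ∪ {¬B}
   open: L(b) ⊇ {A, ¬B, ¬C, ¬E} — b ∉ ¬(¬B) possible
2. Hence b : ¬(¬B): not entailed.

No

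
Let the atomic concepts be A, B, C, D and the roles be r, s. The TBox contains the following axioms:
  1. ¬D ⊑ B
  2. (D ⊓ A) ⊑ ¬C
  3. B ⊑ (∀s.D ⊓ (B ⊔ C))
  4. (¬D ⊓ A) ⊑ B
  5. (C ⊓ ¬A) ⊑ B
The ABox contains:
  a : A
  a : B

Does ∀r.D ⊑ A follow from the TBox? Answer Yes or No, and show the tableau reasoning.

No

1. ∀r.D ⊑ A  ⇔  (∀r.D ⊓ ¬A) unsat w.r.t. T
   open: L(x₀) ⊇ {D, ¬A, ¬B, ¬C, ∀r.D}
2. Hence ∀r.D ⊑ A: not entailed.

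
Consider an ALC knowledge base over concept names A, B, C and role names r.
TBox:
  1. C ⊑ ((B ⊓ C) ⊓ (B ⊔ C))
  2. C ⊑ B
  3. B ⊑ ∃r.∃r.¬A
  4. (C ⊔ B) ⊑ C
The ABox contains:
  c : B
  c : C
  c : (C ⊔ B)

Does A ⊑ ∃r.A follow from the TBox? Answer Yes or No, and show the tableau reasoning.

No

1. A ⊑ ∃r.A  ⇔  (A ⊓ ∀r.¬A) unsat w.r.t. T
   open: L(x₀) ⊇ {A, ¬B, ¬C, ∀r.¬A}
2. Hence A ⊑ ∃r.A: not entailed.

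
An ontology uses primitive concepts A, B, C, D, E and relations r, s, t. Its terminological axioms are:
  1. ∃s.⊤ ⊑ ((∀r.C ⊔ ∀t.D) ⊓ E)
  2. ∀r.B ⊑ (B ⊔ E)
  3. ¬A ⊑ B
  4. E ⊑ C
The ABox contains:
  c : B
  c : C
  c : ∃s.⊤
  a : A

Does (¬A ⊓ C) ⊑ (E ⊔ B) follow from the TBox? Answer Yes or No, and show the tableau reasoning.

Yes

1. (¬A ⊓ C) ⊑ (E ⊔ B)  ⇔  ((¬A ⊓ C) ⊓ (¬E ⊓ ¬B)) unsat w.r.t. T
   all branches close; clash {B, ¬B} at x₀
2. Hence (¬A ⊓ C) ⊑ (E ⊔ B): entailed.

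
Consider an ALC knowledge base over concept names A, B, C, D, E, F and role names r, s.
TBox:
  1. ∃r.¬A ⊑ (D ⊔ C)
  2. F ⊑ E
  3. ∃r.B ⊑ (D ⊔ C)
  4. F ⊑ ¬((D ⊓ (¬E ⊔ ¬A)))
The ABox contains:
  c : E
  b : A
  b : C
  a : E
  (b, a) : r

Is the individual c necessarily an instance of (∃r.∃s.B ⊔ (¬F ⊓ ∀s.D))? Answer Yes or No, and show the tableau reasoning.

1. c : (∃r.∃s.B ⊔ (¬F ⊓ ∀s.D))?  L(c) = {E} ∪ {(∀r.∀s.¬B ⊓ (F ⊔ ∃s.¬D))}
   open: L(c) ⊇ {E, F, ¬D, ∀r.A, ∀r.¬B, …} — c ∉ (∃r.∃s.B ⊔ (¬F ⊓ ∀s.D)) possible
2. Hence c : (∃r.∃s.B ⊔ (¬F ⊓ ∀s.D)): not entailed.

No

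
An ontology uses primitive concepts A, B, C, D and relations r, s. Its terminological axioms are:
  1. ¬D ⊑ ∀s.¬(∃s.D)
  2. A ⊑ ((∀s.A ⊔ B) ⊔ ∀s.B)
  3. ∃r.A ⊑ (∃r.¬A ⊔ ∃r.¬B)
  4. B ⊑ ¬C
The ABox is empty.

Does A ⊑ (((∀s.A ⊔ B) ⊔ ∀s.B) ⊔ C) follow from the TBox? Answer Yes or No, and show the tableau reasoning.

Yes

1. A ⊑ (((∀s.A ⊔ B) ⊔ ∀s.B) ⊔ C)  ⇔  (A ⊓ (((∃s.¬A ⊓ ¬B) ⊓ ∃s.¬B) ⊓ ¬C)) unsat w.r.t. T
   all branches close; clash {B, ¬B} at an ∃-successor
2. Hence A ⊑ (((∀s.A ⊔ B) ⊔ ∀s.B) ⊔ C): entailed.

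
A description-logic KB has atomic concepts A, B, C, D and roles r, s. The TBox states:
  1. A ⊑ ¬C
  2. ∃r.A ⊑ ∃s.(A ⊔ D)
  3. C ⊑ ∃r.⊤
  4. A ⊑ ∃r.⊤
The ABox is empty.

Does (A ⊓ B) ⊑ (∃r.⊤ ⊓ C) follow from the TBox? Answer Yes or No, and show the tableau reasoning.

No

1. (A ⊓ B) ⊑ (∃r.⊤ ⊓ C)  ⇔  ((A ⊓ B) ⊓ (∀r.⊥ ⊔ ¬C)) unsat w.r.t. T
   apply at x₀: A⊑¬C; A⊑∃r.⊤
   open: L(x₀) ⊇ {A, B, ¬C, ∀r.¬A, ∃r.⊤} (+ ∃-successors)
2. Hence (A ⊓ B) ⊑ (∃r.⊤ ⊓ C): not entailed.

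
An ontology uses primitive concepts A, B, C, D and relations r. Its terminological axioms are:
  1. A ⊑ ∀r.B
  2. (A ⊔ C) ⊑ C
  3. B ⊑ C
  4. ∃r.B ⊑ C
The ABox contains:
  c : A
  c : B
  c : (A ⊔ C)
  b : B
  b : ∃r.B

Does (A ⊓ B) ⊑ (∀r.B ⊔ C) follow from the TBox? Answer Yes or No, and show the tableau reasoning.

1. (A ⊓ B) ⊑ (∀r.B ⊔ C)  ⇔  ((A ⊓ B) ⊓ (∃r.¬B ⊓ ¬C)) unsat w.r.t. T
   all branches close; clash {C, ¬C} at x₀
2. Hence (A ⊓ B) ⊑ (∀r.B ⊔ C): entailed.

Yes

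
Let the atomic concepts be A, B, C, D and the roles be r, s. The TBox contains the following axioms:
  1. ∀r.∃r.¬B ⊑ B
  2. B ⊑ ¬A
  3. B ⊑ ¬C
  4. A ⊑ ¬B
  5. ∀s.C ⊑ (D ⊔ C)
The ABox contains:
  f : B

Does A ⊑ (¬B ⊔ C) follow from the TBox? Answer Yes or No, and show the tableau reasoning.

Yes

1. A ⊑ (¬B ⊔ C)  ⇔  (A ⊓ (B ⊓ ¬C)) unsat w.r.t. T
   all branches close; clash {B, ¬B} at x₀
2. Hence A ⊑ (¬B ⊔ C): entailed.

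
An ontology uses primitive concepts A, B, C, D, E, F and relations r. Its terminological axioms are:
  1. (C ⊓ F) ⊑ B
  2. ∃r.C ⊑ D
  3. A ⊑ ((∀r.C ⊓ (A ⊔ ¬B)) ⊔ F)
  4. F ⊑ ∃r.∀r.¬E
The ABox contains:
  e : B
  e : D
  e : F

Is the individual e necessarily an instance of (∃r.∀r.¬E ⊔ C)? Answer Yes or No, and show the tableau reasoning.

1. e : (∃r.∀r.¬E ⊔ C)?  L(e) = {B, D, F} ∪ {(∀r.∃r.E ⊓ ¬C)}
   clash {E, ¬E} at an ∃-successor — e ∈ (∃r.∀r.¬E ⊔ C)
2. Hence e : (∃r.∀r.¬E ⊔ C): entailed.

Yes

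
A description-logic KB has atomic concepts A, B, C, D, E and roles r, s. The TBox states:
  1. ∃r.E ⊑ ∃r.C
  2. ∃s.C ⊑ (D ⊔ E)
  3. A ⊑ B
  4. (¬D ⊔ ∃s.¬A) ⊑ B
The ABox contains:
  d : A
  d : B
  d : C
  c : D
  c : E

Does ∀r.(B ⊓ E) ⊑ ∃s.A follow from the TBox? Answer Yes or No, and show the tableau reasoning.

No

1. ∀r.(B ⊓ E) ⊑ ∃s.A  ⇔  (∀r.(B ⊓ E) ⊓ ∀s.¬A) unsat w.r.t. T
   open: L(x₀) ⊇ {D, ¬A, ∀r.(B ⊓ E), ∀r.¬E, ∀s.A, …}
2. Hence ∀r.(B ⊓ E) ⊑ ∃s.A: not entailed.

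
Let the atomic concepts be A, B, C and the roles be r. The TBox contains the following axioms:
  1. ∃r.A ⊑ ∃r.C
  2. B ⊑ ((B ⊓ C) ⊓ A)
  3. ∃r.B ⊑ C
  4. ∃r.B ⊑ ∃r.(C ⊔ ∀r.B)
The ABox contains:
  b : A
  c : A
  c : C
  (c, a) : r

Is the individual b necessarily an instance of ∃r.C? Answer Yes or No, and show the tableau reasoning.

1. b : ∃r.C?  L(b) = {A} ∪ {∀r.¬C}
   open: L(b) ⊇ {A, ¬B, ∀r.¬A, ∀r.¬B, ∀r.¬C} — b ∉ ∃r.C possible
2. Hence b : ∃r.C: not entailed.

No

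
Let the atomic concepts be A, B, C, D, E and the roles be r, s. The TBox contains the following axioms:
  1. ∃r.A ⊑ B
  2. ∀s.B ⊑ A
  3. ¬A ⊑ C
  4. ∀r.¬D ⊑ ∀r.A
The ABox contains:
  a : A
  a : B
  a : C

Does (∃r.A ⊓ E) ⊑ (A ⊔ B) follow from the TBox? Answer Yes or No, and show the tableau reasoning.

1. (∃r.A ⊓ E) ⊑ (A ⊔ B)  ⇔  ((∃r.A ⊓ E) ⊓ (¬A ⊓ ¬B)) unsat w.r.t. T
   all branches close; clash {B, ¬B} at x₀
2. Hence (∃r.A ⊓ E) ⊑ (A ⊔ B): entailed.

Yes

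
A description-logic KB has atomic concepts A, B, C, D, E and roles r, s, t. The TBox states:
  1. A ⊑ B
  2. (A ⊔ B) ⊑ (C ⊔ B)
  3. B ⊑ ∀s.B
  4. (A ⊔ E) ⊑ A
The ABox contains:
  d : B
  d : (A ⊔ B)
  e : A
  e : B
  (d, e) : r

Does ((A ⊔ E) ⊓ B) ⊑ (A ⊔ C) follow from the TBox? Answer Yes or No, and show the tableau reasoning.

Yes

1. ((A ⊔ E) ⊓ B) ⊑ (A ⊔ C)  ⇔  (((A ⊔ E) ⊓ B) ⊓ (¬A ⊓ ¬C)) unsat w.r.t. T
   all branches close; clash {A, ¬A} at x₀
2. Hence ((A ⊔ E) ⊓ B) ⊑ (A ⊔ C): entailed.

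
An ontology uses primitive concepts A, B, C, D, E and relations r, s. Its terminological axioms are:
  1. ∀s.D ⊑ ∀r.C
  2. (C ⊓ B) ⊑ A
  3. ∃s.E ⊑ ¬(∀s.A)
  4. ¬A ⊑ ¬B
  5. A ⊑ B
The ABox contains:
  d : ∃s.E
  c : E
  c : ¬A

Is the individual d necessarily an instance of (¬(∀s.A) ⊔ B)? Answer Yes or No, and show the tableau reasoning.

1. d : (¬(∀s.A) ⊔ B)?  L(d) = {∃s.E} ∪ {(∀s.A ⊓ ¬B)}
   clash {B, ¬B} at d — d ∈ (¬(∀s.A) ⊔ B)
2. Hence d : (¬(∀s.A) ⊔ B): entailed.

Yes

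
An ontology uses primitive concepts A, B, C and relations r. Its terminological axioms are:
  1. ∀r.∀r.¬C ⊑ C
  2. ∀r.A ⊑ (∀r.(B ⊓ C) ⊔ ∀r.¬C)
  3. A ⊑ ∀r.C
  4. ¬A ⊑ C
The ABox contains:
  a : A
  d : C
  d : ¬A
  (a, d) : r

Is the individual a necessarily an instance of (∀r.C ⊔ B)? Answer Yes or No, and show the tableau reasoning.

1. a : (∀r.C ⊔ B)?  L(a) = {A} ∪ {(∃r.¬C ⊓ ¬B)}
   clash {C, ¬C} at d — a ∈ (∀r.C ⊔ B)
2. Hence a : (∀r.C ⊔ B): entailed.

Yes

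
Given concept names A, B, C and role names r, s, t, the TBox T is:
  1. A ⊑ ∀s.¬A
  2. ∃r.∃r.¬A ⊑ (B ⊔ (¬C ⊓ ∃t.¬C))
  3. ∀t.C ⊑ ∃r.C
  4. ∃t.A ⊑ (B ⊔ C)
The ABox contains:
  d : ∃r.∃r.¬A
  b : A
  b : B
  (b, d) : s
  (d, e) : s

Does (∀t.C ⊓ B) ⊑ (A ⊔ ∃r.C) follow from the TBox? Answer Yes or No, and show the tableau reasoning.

Yes

1. (∀t.C ⊓ B) ⊑ (A ⊔ ∃r.C)  ⇔  ((∀t.C ⊓ B) ⊓ (¬A ⊓ ∀r.¬C)) unsat w.r.t. T
   all branches close; clash {C, ¬C} at an ∃-successor
2. Hence (∀t.C ⊓ B) ⊑ (A ⊔ ∃r.C): entailed.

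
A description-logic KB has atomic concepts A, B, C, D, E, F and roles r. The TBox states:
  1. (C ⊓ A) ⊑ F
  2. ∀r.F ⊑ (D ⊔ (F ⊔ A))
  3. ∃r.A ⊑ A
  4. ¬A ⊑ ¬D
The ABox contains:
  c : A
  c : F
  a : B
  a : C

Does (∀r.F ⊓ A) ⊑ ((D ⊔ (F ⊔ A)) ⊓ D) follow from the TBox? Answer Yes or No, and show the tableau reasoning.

1. (∀r.F ⊓ A) ⊑ ((D ⊔ (F ⊔ A)) ⊓ D)  ⇔  ((∀r.F ⊓ A) ⊓ ((¬D ⊓ (¬F ⊓ ¬A)) ⊔ ¬D)) unsat w.r.t. T
   apply at x₀: ∀r.F⊑(D ⊔ (F ⊔ A))
   open: L(x₀) ⊇ {A, ¬C, ¬D, ∀r.F}
2. Hence (∀r.F ⊓ A) ⊑ ((D ⊔ (F ⊔ A)) ⊓ D): not entailed.

No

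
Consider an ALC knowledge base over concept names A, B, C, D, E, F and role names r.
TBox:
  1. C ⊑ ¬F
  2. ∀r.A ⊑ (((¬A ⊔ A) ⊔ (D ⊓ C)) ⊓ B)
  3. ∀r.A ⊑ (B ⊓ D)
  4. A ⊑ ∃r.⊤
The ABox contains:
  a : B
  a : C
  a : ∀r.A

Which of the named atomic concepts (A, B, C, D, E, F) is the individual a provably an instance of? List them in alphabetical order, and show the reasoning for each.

{B, C, D}

1. a : A?  L(a) = {B, C, ∀r.A} ∪ {¬A}
   apply at a: C⊑¬F; ∀r.A⊑(((¬A ⊔ A) ⊔ (D ⊓ C)) ⊓ B); ∀r.A⊑(B ⊓ D)
   open: L(a) ⊇ {B, C, D, ¬A, ¬F, …} — a ∉ A possible
2. a : B?  L(a) = {B, C, ∀r.A} ∪ {¬B}
   clash {B, ¬B} at a — a ∈ B
3. a : C?  L(a) = {B, C, ∀r.A} ∪ {¬C}
   clash {C, ¬C} at a — a ∈ C
4. a : D?  L(a) = {B, C, ∀r.A} ∪ {¬D}
   clash {D, ¬D} at a — a ∈ D
5. a : E?  L(a) = {B, C, ∀r.A} ∪ {¬E}
   apply at a: C⊑¬F; ∀r.A⊑(((¬A ⊔ A) ⊔ (D ⊓ C)) ⊓ B); ∀r.A⊑(B ⊓ D)
   open: L(a) ⊇ {B, C, D, ¬A, ¬E, …} — a ∉ E possible
6. a : F?  L(a) = {B, C, ∀r.A} ∪ {¬F}
   apply at a: ∀r.A⊑(((¬A ⊔ A) ⊔ (D ⊓ C)) ⊓ B); ∀r.A⊑(B ⊓ D)
   open: L(a) ⊇ {B, C, D, ¬A, ¬F, …} — a ∉ F possible
7. Entailed for a: {B, C, D}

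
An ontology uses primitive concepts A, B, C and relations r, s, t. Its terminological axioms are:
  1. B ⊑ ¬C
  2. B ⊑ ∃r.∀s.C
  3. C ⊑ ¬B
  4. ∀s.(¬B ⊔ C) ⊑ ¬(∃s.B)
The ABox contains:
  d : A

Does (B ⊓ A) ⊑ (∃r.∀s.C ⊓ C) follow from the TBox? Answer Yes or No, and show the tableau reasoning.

No

1. (B ⊓ A) ⊑ (∃r.∀s.C ⊓ C)  ⇔  ((B ⊓ A) ⊓ (∀r.∃s.¬C ⊔ ¬C)) unsat w.r.t. T
   apply at x₀: B⊑¬C; B⊑∃r.∀s.C
   open: L(x₀) ⊇ {A, B, ¬C, ∃r.∀s.C, ∃s.(B ⊓ ¬C)} (+ ∃-successors)
2. Hence (B ⊓ A) ⊑ (∃r.∀s.C ⊓ C): not entailed.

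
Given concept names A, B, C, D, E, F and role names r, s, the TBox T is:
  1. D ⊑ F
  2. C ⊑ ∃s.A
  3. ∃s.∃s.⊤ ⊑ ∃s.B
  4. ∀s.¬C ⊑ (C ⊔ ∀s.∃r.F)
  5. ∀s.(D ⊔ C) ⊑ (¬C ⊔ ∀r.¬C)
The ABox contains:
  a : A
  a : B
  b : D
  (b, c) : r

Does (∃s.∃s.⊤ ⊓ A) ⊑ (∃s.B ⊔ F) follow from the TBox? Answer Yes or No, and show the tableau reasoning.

1. (∃s.∃s.⊤ ⊓ A) ⊑ (∃s.B ⊔ F)  ⇔  ((∃s.∃s.⊤ ⊓ A) ⊓ (∀s.¬B ⊓ ¬F)) unsat w.r.t. T
   all branches close; clash {F, ¬F} at x₀
2. Hence (∃s.∃s.⊤ ⊓ A) ⊑ (∃s.B ⊔ F): entailed.

Yes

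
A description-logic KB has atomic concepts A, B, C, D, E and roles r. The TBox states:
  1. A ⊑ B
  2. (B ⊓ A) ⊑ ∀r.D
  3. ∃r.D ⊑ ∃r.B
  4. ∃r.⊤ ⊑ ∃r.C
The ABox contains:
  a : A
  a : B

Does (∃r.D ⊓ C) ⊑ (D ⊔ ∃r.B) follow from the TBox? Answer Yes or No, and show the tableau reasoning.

1. (∃r.D ⊓ C) ⊑ (D ⊔ ∃r.B)  ⇔  ((∃r.D ⊓ C) ⊓ (¬D ⊓ ∀r.¬B)) unsat w.r.t. T
   all branches close; clash {B, ¬B} at an ∃-successor
2. Hence (∃r.D ⊓ C) ⊑ (D ⊔ ∃r.B): entailed.

Yes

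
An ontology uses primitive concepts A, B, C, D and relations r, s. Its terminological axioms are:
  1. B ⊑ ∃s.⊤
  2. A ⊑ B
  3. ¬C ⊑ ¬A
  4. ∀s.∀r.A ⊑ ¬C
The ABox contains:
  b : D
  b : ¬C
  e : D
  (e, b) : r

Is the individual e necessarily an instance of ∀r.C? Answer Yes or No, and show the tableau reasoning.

1. e : ∀r.C?  L(e) = {D} ∪ {∃r.¬C}
   open: L(e) ⊇ {C, D, ¬A, ¬B, ∃r.¬C, …} (+ ∃-successors) — e ∉ ∀r.C possible
2. Hence e : ∀r.C: not entailed.

No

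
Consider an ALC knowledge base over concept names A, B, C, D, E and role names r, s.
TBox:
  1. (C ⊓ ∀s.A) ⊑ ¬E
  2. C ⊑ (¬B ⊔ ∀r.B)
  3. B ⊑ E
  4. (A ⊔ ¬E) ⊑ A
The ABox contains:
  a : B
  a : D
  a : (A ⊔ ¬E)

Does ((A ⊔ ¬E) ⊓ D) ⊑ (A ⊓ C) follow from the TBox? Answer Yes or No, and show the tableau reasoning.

No

1. ((A ⊔ ¬E) ⊓ D) ⊑ (A ⊓ C)  ⇔  (((A ⊔ ¬E) ⊓ D) ⊓ (¬A ⊔ ¬C)) unsat w.r.t. T
   apply at x₀: (A ⊔ ¬E)⊑A
   open: L(x₀) ⊇ {A, D, ¬B, ¬C}
2. Hence ((A ⊔ ¬E) ⊓ D) ⊑ (A ⊓ C): not entailed.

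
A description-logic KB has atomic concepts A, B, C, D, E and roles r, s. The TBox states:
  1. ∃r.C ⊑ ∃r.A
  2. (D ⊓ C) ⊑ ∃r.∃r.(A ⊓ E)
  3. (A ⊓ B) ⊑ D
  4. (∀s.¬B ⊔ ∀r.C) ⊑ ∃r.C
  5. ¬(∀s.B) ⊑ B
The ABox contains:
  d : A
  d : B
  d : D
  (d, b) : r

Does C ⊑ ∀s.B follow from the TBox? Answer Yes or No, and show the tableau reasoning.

No

1. C ⊑ ∀s.B  ⇔  (C ⊓ ∃s.¬B) unsat w.r.t. T
   apply at x₀: ¬(∀s.B)⊑B
   open: L(x₀) ⊇ {B, C, ¬A, ¬D, ∀r.¬C, …} (+ ∃-successors)
2. Hence C ⊑ ∀s.B: not entailed.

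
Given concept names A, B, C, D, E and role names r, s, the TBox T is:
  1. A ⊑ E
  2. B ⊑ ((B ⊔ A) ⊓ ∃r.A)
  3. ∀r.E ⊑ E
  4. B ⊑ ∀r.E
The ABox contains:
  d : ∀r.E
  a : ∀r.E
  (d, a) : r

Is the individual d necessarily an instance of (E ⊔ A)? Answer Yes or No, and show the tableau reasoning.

Yes

1. d : (E ⊔ A)?  L(d) = {∀r.E} ∪ {(¬E ⊓ ¬A)}
   clash {A, ¬A} at d — d ∈ (E ⊔ A)
2. Hence d : (E ⊔ A): entailed.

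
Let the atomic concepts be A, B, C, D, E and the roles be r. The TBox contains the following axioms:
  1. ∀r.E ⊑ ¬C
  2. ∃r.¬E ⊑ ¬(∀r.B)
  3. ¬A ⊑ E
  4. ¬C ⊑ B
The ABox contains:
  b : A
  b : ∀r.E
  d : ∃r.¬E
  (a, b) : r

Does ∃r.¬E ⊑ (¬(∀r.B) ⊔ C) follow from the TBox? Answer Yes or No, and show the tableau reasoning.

1. ∃r.¬E ⊑ (¬(∀r.B) ⊔ C)  ⇔  (∃r.¬E ⊓ (∀r.B ⊓ ¬C)) unsat w.r.t. T
   all branches close; clash {B, ¬B} at an ∃-successor
2. Hence ∃r.¬E ⊑ (¬(∀r.B) ⊔ C): entailed.

Yes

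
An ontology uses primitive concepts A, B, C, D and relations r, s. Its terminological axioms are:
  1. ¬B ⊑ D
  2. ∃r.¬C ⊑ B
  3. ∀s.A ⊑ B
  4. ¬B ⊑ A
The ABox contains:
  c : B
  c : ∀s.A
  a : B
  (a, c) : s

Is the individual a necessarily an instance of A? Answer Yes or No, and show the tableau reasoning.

No

1. a : A?  L(a) = {B} ∪ {¬A}
   open: L(a) ⊇ {B, ¬A} — a ∉ A possible
2. Hence a : A: not entailed.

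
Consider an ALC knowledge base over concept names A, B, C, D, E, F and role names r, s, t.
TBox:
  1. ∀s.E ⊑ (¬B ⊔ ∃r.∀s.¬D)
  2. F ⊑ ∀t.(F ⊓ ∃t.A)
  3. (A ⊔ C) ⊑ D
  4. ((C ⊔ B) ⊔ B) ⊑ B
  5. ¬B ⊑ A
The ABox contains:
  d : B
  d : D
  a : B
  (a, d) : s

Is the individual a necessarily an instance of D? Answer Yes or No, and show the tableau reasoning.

No

1. a : D?  L(a) = {B} ∪ {¬D}
   open: L(a) ⊇ {B, ¬A, ¬C, ¬D, ¬F, …} (+ ∃-successors) — a ∉ D possible
2. Hence a : D: not entailed.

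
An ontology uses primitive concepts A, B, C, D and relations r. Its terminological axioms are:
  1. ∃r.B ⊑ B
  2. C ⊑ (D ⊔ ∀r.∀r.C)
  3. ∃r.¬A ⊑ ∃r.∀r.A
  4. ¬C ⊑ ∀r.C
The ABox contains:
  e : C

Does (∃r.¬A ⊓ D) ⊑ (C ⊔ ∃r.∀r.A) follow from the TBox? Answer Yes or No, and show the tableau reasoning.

Yes

1. (∃r.¬A ⊓ D) ⊑ (C ⊔ ∃r.∀r.A)  ⇔  ((∃r.¬A ⊓ D) ⊓ (¬C ⊓ ∀r.∃r.¬A)) unsat w.r.t. T
   all branches close; clash {A, ¬A} at an ∃-successor
2. Hence (∃r.¬A ⊓ D) ⊑ (C ⊔ ∃r.∀r.A): entailed.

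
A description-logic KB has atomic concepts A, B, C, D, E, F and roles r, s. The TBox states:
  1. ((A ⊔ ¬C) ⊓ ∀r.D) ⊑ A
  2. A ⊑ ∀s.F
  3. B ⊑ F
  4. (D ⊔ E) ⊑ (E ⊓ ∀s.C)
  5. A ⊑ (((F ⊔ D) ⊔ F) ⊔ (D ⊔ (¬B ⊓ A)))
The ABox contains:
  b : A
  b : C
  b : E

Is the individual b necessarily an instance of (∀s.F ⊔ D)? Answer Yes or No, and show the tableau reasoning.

Yes

1. b : (∀s.F ⊔ D)?  L(b) = {A, C, E} ∪ {(∃s.¬F ⊓ ¬D)}
   clash {F, ¬F} at an ∃-successor — b ∈ (∀s.F ⊔ D)
2. Hence b : (∀s.F ⊔ D): entailed.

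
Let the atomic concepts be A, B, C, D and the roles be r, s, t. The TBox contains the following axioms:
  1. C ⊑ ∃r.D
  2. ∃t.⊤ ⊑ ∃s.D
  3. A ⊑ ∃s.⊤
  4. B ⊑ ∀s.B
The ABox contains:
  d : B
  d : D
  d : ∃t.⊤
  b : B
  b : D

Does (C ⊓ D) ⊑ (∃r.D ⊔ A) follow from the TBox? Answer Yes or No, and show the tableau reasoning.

1. (C ⊓ D) ⊑ (∃r.D ⊔ A)  ⇔  ((C ⊓ D) ⊓ (∀r.¬D ⊓ ¬A)) unsat w.r.t. T
   all branches close; clash {D, ¬D} at an ∃-successor
2. Hence (C ⊓ D) ⊑ (∃r.D ⊔ A): entailed.

Yes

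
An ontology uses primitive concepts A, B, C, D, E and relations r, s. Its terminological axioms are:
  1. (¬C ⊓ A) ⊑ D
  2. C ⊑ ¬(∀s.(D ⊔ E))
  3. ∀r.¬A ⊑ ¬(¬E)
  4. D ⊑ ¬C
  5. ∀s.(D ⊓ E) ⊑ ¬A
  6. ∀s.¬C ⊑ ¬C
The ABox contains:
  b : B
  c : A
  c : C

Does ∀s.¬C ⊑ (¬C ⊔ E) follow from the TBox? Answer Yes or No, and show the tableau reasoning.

1. ∀s.¬C ⊑ (¬C ⊔ E)  ⇔  (∀s.¬C ⊓ (C ⊓ ¬E)) unsat w.r.t. T
   all branches close; clash {C, ¬C} at x₀
2. Hence ∀s.¬C ⊑ (¬C ⊔ E): entailed.

Yes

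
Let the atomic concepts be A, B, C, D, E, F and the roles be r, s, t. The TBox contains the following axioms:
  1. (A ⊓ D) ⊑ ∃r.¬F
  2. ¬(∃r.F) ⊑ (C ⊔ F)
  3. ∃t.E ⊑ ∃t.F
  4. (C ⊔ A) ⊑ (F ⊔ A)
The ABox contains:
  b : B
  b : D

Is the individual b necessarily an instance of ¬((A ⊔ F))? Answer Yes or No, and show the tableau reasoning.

No

1. b : ¬((A ⊔ F))?  L(b) = {B, D} ∪ {(A ⊔ F)}
   open: L(b) ⊇ {A, B, D, ∀t.¬E, ∃r.F, …} (+ ∃-successors) — b ∉ ¬((A ⊔ F)) possible
2. Hence b : ¬((A ⊔ F)): not entailed.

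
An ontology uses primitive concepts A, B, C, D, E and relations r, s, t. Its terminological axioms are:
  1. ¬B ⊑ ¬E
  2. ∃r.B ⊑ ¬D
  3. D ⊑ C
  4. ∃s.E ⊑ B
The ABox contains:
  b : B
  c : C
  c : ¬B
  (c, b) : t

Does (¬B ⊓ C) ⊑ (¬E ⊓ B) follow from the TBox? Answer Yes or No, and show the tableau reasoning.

1. (¬B ⊓ C) ⊑ (¬E ⊓ B)  ⇔  ((¬B ⊓ C) ⊓ (E ⊔ ¬B)) unsat w.r.t. T
   apply at x₀: ¬B⊑¬E
   open: L(x₀) ⊇ {C, ¬B, ¬E, ∀r.¬B, ∀s.¬E}
2. Hence (¬B ⊓ C) ⊑ (¬E ⊓ B): not entailed.

No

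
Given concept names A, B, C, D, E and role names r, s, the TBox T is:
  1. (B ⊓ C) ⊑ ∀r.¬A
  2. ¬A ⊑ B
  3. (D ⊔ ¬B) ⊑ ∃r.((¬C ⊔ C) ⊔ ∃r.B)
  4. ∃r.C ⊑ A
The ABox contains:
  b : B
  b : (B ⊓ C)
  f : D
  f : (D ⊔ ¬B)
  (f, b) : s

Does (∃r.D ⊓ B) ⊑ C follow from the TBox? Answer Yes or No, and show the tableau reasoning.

No

1. (∃r.D ⊓ B) ⊑ C  ⇔  ((∃r.D ⊓ B) ⊓ ¬C) unsat w.r.t. T
   open: L(x₀) ⊇ {B, ¬C, ¬D, ∀r.¬C, ∃r.D} (+ ∃-successors)
2. Hence (∃r.D ⊓ B) ⊑ C: not entailed.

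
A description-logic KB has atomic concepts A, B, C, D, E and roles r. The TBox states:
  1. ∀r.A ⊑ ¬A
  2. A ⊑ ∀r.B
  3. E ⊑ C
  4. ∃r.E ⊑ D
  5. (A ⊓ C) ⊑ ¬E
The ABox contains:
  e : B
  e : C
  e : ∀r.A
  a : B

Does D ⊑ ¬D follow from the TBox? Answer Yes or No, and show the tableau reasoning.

No

1. D ⊑ ¬D  ⇔  (D ⊓ D) unsat w.r.t. T
   open: L(x₀) ⊇ {D, ¬A, ¬E}
2. Hence D ⊑ ¬D: not entailed.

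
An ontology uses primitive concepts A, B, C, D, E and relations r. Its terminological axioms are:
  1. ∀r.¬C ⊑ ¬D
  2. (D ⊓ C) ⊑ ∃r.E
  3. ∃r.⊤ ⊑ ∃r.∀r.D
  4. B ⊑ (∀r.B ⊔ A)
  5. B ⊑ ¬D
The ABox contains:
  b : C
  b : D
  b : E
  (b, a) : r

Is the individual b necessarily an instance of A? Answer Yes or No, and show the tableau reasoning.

No

1. b : A?  L(b) = {C, D, E} ∪ {¬A}
   open: L(b) ⊇ {C, D, E, ¬A, ¬B, …} (+ ∃-successors) — b ∉ A possible
2. Hence b : A: not entailed.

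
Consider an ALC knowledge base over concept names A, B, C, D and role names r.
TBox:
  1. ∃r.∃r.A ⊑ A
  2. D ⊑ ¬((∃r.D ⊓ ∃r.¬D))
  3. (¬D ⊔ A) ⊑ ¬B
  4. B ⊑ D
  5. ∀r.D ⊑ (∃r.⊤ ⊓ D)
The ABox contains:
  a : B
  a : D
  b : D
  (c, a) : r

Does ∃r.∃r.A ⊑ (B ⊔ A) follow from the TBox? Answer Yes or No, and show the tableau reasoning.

Yes

1. ∃r.∃r.A ⊑ (B ⊔ A)  ⇔  (∃r.∃r.A ⊓ (¬B ⊓ ¬A)) unsat w.r.t. T
   all branches close; clash {A, ¬A} at x₀
2. Hence ∃r.∃r.A ⊑ (B ⊔ A): entailed.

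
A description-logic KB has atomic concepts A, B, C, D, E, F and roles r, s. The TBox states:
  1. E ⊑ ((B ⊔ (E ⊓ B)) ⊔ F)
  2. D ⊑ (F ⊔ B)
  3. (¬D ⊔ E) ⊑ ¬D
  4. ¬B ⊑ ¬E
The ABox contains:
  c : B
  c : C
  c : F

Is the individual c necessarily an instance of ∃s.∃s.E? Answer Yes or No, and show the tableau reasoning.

No

1. c : ∃s.∃s.E?  L(c) = {B, C, F} ∪ {∀s.∀s.¬E}
   open: L(c) ⊇ {B, C, F, ¬D, ¬E, …} — c ∉ ∃s.∃s.E possible
2. Hence c : ∃s.∃s.E: not entailed.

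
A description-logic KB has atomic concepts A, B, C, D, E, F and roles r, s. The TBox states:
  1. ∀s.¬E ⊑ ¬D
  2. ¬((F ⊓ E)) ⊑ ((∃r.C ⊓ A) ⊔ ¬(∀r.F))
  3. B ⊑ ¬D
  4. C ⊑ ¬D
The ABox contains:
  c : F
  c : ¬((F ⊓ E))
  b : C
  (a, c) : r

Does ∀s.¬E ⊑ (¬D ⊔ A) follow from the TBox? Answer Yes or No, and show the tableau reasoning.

1. ∀s.¬E ⊑ (¬D ⊔ A)  ⇔  (∀s.¬E ⊓ (D ⊓ ¬A)) unsat w.r.t. T
   all branches close; clash {D, ¬D} at x₀
2. Hence ∀s.¬E ⊑ (¬D ⊔ A): entailed.

Yes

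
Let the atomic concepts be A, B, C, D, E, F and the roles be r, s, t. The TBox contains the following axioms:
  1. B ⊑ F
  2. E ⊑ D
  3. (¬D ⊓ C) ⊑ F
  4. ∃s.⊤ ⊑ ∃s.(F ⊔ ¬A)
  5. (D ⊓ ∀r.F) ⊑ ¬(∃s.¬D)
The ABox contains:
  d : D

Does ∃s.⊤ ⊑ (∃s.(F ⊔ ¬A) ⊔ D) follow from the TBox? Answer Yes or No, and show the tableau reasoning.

1. ∃s.⊤ ⊑ (∃s.(F ⊔ ¬A) ⊔ D)  ⇔  (∃s.⊤ ⊓ (∀s.(¬F ⊓ A) ⊓ ¬D)) unsat w.r.t. T
   all branches close; clash {D, ¬D} at x₀
2. Hence ∃s.⊤ ⊑ (∃s.(F ⊔ ¬A) ⊔ D): entailed.

Yes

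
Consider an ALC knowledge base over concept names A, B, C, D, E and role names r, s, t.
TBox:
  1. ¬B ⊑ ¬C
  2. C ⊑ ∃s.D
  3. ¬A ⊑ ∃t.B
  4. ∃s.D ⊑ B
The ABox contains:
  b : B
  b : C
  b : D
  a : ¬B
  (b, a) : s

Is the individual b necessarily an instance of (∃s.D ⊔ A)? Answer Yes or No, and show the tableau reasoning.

1. b : (∃s.D ⊔ A)?  L(b) = {B, C, D} ∪ {(∀s.¬D ⊓ ¬A)}
   clash {D, ¬D} at an ∃-successor — b ∈ (∃s.D ⊔ A)
2. Hence b : (∃s.D ⊔ A): entailed.

Yes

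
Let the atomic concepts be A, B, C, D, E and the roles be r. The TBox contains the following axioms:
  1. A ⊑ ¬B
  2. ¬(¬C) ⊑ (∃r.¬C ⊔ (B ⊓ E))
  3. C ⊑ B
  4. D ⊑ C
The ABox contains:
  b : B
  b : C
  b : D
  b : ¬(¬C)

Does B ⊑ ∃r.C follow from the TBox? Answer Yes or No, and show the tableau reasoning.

1. B ⊑ ∃r.C  ⇔  (B ⊓ ∀r.¬C) unsat w.r.t. T
   open: L(x₀) ⊇ {B, ¬A, ¬C, ¬D, ∀r.¬C}
2. Hence B ⊑ ∃r.C: not entailed.

No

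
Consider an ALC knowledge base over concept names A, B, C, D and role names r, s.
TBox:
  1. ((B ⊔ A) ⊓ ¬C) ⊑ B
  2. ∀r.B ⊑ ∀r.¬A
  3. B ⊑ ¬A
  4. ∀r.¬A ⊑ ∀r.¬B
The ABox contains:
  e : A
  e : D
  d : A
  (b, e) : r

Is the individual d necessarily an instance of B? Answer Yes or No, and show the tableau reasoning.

No

1. d : B?  L(d) = {A} ∪ {¬B}
   open: L(d) ⊇ {A, C, ¬B, ∃r.A, ∃r.¬B} (+ ∃-successors) — d ∉ B possible
2. Hence d : B: not entailed.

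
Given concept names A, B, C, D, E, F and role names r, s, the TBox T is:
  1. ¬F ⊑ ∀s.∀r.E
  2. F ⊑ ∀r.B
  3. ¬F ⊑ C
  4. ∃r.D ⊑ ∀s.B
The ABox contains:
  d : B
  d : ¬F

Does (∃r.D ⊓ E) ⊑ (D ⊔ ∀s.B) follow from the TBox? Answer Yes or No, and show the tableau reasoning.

1. (∃r.D ⊓ E) ⊑ (D ⊔ ∀s.B)  ⇔  ((∃r.D ⊓ E) ⊓ (¬D ⊓ ∃s.¬B)) unsat w.r.t. T
   all branches close; clash {B, ¬B} at an ∃-successor
2. Hence (∃r.D ⊓ E) ⊑ (D ⊔ ∀s.B): entailed.

Yes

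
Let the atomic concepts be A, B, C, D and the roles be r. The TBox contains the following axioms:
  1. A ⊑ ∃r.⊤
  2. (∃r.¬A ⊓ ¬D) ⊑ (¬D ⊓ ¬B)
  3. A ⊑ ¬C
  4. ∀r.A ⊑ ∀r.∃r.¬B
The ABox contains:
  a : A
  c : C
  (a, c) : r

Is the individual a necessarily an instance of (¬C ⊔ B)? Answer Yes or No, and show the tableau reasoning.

Yes

1. a : (¬C ⊔ B)?  L(a) = {A} ∪ {(C ⊓ ¬B)}
   clash {C, ¬C} at a — a ∈ (¬C ⊔ B)
2. Hence a : (¬C ⊔ B): entailed.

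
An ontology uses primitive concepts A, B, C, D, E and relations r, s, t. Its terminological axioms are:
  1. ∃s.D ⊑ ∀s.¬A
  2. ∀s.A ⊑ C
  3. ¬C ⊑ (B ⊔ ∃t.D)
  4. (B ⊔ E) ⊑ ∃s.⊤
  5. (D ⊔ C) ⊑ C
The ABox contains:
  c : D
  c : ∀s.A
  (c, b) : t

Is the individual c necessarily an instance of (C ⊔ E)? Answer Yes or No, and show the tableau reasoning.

1. c : (C ⊔ E)?  L(c) = {D, ∀s.A} ∪ {(¬C ⊓ ¬E)}
   clash {C, ¬C} at c — c ∈ (C ⊔ E)
2. Hence c : (C ⊔ E): entailed.

Yes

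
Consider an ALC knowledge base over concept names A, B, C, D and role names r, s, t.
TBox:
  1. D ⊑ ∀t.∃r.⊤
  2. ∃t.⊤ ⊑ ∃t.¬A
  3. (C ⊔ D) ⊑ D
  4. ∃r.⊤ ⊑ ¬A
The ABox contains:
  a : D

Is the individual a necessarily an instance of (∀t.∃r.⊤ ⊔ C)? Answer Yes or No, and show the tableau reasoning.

Yes

1. a : (∀t.∃r.⊤ ⊔ C)?  L(a) = {D} ∪ {(∃t.∀r.⊥ ⊓ ¬C)}
   clash ⊥ at an ∃-successor — a ∈ (∀t.∃r.⊤ ⊔ C)
2. Hence a : (∀t.∃r.⊤ ⊔ C): entailed.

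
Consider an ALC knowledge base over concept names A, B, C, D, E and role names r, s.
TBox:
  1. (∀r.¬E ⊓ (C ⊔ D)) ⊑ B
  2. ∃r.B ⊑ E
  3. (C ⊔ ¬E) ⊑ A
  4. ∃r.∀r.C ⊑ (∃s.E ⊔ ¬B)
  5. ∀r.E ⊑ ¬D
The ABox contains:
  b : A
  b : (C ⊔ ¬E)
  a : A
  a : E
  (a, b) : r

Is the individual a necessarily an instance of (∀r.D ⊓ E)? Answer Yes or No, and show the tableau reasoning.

No

1. a : (∀r.D ⊓ E)?  L(a) = {A, E} ∪ {(∃r.¬D ⊔ ¬E)}
   open: L(a) ⊇ {A, E, ∀r.∃r.¬C, ∃r.E, ∃r.¬D, …} (+ ∃-successors) — a ∉ (∀r.D ⊓ E) possible
2. Hence a : (∀r.D ⊓ E): not entailed.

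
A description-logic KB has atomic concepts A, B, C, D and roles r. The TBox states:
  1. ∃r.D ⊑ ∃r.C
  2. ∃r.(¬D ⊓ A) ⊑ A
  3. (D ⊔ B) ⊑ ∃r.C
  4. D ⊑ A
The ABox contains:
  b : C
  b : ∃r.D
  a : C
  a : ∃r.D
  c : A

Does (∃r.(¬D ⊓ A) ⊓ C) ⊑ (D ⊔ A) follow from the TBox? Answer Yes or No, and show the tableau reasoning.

1. (∃r.(¬D ⊓ A) ⊓ C) ⊑ (D ⊔ A)  ⇔  ((∃r.(¬D ⊓ A) ⊓ C) ⊓ (¬D ⊓ ¬A)) unsat w.r.t. T
   all branches close; clash {A, ¬A} at x₀
2. Hence (∃r.(¬D ⊓ A) ⊓ C) ⊑ (D ⊔ A): entailed.

Yes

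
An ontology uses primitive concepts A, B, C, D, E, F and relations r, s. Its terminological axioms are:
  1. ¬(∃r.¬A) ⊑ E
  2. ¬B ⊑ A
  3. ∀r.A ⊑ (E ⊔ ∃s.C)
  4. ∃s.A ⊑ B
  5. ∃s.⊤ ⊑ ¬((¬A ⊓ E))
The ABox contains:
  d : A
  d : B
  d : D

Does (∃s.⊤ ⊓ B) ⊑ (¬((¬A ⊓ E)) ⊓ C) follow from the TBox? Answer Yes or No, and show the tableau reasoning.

1. (∃s.⊤ ⊓ B) ⊑ (¬((¬A ⊓ E)) ⊓ C)  ⇔  ((∃s.⊤ ⊓ B) ⊓ ((¬A ⊓ E) ⊔ ¬C)) unsat w.r.t. T
   apply at x₀: ∃s.⊤⊑¬((¬A ⊓ E))
   open: L(x₀) ⊇ {A, B, ¬C, ∃r.¬A, ∃s.⊤} (+ ∃-successors)
2. Hence (∃s.⊤ ⊓ B) ⊑ (¬((¬A ⊓ E)) ⊓ C): not entailed.

No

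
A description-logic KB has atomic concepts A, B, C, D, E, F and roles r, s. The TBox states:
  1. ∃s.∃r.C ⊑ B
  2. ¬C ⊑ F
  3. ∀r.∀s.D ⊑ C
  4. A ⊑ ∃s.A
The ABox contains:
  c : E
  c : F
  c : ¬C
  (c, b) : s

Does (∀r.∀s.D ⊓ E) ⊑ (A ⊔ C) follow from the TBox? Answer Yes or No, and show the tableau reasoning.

1. (∀r.∀s.D ⊓ E) ⊑ (A ⊔ C)  ⇔  ((∀r.∀s.D ⊓ E) ⊓ (¬A ⊓ ¬C)) unsat w.r.t. T
   all branches close; clash {C, ¬C} at x₀
2. Hence (∀r.∀s.D ⊓ E) ⊑ (A ⊔ C): entailed.

Yes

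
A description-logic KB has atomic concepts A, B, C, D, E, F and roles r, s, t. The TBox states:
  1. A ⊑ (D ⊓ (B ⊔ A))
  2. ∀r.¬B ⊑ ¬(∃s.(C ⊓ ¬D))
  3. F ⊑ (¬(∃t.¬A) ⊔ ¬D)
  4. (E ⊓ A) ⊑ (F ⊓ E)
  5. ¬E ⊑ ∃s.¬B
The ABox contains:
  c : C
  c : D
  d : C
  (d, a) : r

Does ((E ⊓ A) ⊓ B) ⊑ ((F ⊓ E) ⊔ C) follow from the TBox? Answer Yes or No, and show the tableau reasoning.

Yes

1. ((E ⊓ A) ⊓ B) ⊑ ((F ⊓ E) ⊔ C)  ⇔  (((E ⊓ A) ⊓ B) ⊓ ((¬F ⊔ ¬E) ⊓ ¬C)) unsat w.r.t. T
   all branches close; clash {E, ¬E} at x₀
2. Hence ((E ⊓ A) ⊓ B) ⊑ ((F ⊓ E) ⊔ C): entailed.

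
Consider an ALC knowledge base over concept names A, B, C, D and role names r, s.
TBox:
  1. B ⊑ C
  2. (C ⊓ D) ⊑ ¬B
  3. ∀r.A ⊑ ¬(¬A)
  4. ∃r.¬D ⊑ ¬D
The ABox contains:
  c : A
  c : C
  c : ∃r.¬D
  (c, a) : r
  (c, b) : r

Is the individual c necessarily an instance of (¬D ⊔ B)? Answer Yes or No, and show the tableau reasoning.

1. c : (¬D ⊔ B)?  L(c) = {A, C, ∃r.¬D} ∪ {(D ⊓ ¬B)}
   clash {D, ¬D} at c — c ∈ (¬D ⊔ B)
2. Hence c : (¬D ⊔ B): entailed.

Yes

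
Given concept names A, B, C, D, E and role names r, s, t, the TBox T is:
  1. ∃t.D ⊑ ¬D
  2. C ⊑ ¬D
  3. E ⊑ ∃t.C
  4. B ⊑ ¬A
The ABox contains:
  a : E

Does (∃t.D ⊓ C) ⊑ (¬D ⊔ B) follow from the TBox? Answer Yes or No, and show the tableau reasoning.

1. (∃t.D ⊓ C) ⊑ (¬D ⊔ B)  ⇔  ((∃t.D ⊓ C) ⊓ (D ⊓ ¬B)) unsat w.r.t. T
   all branches close; clash {D, ¬D} at x₀
2. Hence (∃t.D ⊓ C) ⊑ (¬D ⊔ B): entailed.

Yes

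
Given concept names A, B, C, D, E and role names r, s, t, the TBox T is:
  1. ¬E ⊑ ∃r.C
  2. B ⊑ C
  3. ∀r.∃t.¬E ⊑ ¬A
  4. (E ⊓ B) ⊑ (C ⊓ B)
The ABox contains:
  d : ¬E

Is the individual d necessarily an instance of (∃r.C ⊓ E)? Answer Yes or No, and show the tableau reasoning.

1. d : (∃r.C ⊓ E)?  L(d) = {¬E} ∪ {(∀r.¬C ⊔ ¬E)}
   apply at d: ¬E⊑∃r.C
   open: L(d) ⊇ {¬B, ¬E, ∃r.C, ∃r.∀t.E} (+ ∃-successors) — d ∉ (∃r.C ⊓ E) possible
2. Hence d : (∃r.C ⊓ E): not entailed.

No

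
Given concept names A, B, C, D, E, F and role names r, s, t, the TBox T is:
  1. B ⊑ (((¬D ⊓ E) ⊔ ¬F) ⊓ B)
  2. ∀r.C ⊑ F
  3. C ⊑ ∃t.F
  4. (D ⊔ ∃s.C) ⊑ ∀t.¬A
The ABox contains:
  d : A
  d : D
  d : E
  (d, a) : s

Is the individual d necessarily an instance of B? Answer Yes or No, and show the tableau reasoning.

1. d : B?  L(d) = {A, D, E} ∪ {¬B}
   open: L(d) ⊇ {A, D, E, ¬B, ¬C, …} (+ ∃-successors) — d ∉ B possible
2. Hence d : B: not entailed.

No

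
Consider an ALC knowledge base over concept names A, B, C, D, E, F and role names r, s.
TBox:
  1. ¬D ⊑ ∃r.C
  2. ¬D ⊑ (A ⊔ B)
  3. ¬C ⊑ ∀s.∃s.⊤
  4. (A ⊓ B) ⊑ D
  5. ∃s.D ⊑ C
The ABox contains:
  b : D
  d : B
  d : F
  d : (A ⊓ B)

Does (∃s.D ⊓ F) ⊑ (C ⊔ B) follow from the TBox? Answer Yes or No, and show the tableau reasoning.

1. (∃s.D ⊓ F) ⊑ (C ⊔ B)  ⇔  ((∃s.D ⊓ F) ⊓ (¬C ⊓ ¬B)) unsat w.r.t. T
   all branches close; clash {B, ¬B} at x₀
2. Hence (∃s.D ⊓ F) ⊑ (C ⊔ B): entailed.

Yes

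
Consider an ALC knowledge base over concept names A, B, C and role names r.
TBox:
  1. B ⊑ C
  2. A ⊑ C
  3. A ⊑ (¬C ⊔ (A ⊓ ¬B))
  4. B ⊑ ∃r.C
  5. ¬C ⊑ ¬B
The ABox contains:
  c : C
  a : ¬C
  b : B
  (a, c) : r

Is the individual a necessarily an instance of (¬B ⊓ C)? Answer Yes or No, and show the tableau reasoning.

No

1. a : (¬B ⊓ C)?  L(a) = {¬C} ∪ {(B ⊔ ¬C)}
   apply at a: ¬C⊑¬B
   open: L(a) ⊇ {¬A, ¬B, ¬C} — a ∉ (¬B ⊓ C) possible
2. Hence a : (¬B ⊓ C): not entailed.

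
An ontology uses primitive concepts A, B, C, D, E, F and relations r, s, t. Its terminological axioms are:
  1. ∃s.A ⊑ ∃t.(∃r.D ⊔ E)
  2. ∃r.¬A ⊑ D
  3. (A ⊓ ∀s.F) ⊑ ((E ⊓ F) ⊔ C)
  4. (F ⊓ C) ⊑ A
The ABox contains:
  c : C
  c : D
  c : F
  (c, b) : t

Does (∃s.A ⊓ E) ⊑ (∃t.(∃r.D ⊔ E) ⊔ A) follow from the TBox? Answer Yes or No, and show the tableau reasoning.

1. (∃s.A ⊓ E) ⊑ (∃t.(∃r.D ⊔ E) ⊔ A)  ⇔  ((∃s.A ⊓ E) ⊓ (∀t.(∀r.¬D ⊓ ¬E) ⊓ ¬A)) unsat w.r.t. T
   all branches close; clash {A, ¬A} at x₀
2. Hence (∃s.A ⊓ E) ⊑ (∃t.(∃r.D ⊔ E) ⊔ A): entailed.

Yes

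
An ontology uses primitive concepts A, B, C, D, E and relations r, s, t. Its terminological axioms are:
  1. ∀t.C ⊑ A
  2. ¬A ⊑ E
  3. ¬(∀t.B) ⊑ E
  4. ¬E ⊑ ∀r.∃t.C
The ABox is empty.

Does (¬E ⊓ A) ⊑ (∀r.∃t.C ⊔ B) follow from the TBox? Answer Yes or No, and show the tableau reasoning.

Yes

1. (¬E ⊓ A) ⊑ (∀r.∃t.C ⊔ B)  ⇔  ((¬E ⊓ A) ⊓ (∃r.∀t.¬C ⊓ ¬B)) unsat w.r.t. T
   all branches close; clash {E, ¬E} at x₀
2. Hence (¬E ⊓ A) ⊑ (∀r.∃t.C ⊔ B): entailed.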